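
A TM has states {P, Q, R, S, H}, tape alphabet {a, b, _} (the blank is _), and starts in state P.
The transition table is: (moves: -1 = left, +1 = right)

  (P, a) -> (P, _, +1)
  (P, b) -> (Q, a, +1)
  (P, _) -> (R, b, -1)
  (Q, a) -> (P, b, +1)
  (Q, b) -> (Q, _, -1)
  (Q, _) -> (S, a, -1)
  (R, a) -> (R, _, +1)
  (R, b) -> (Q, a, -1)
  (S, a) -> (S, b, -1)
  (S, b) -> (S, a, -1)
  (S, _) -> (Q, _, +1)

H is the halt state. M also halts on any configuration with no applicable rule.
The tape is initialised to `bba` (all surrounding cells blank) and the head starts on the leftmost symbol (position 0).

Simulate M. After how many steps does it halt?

P | __[b]ba__   read b → write a, move +1, go to Q
Q | __a[b]a__   read b → write _, move -1, go to Q
Q | __[a]_a__   read a → write b, move +1, go to P
P | __b[_]a__   read _ → write b, move -1, go to R
R | __[b]ba__   read b → write a, move -1, go to Q
Q | _[_]aba__   read _ → write a, move -1, go to S
S | [_]aaba__   read _ → write _, move +1, go to Q
Q | _[a]aba__   read a → write b, move +1, go to P
P | _b[a]ba__   read a → write _, move +1, go to P
P | _b_[b]a__   read b → write a, move +1, go to Q
Q | _b_a[a]__   read a → write b, move +1, go to P
P | _b_ab[_]_   read _ → write b, move -1, go to R
R | _b_a[b]b_   read b → write a, move -1, go to Q
Q | _b_[a]ab_   read a → write b, move +1, go to P
P | _b_b[a]b_   read a → write _, move +1, go to P
P | _b_b_[b]_   read b → write a, move +1, go to Q
Q | _b_b_a[_]   read _ → write a, move -1, go to S
S | _b_b_[a]a   read a → write b, move -1, go to S
S | _b_b[_]ba   read _ → write _, move +1, go to Q
Q | _b_b_[b]a   read b → write _, move -1, go to Q
Q | _b_b[_]_a   read _ → write a, move -1, go to S
S | _b_[b]a_a   read b → write a, move -1, go to S
S | _b[_]aa_a   read _ → write _, move +1, go to Q
Q | _b_[a]a_a   read a → write b, move +1, go to P
P | _b_b[a]_a   read a → write _, move +1, go to P
P | _b_b_[_]a   read _ → write b, move -1, go to R
R | _b_b[_]ba
M halts after 26 transitions.

26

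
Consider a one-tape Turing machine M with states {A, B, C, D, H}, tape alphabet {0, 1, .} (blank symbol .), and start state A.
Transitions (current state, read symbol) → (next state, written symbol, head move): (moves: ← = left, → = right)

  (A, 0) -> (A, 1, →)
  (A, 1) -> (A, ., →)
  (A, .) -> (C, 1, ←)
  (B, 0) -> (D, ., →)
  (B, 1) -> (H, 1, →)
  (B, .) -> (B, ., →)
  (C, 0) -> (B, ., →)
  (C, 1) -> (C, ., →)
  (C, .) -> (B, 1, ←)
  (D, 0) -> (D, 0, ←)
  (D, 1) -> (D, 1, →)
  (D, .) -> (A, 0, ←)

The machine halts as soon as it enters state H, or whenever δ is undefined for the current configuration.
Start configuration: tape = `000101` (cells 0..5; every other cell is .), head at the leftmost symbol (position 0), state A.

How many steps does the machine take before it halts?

9

state=A head=0 tape=[0]00101.   (A,0)→(A,1,→)
state=A head=1 tape=1[0]0101.   (A,0)→(A,1,→)
state=A head=2 tape=11[0]101.   (A,0)→(A,1,→)
state=A head=3 tape=111[1]01.   (A,1)→(A,.,→)
state=A head=4 tape=111.[0]1.   (A,0)→(A,1,→)
state=A head=5 tape=111.1[1].   (A,1)→(A,.,→)
state=A head=6 tape=111.1.[.]   (A,.)→(C,1,←)
state=C head=5 tape=111.1[.]1   (C,.)→(B,1,←)
state=B head=4 tape=111.[1]11   (B,1)→(H,1,→)
state=H head=5 tape=111.1[1]1
M halts after 9 transitions.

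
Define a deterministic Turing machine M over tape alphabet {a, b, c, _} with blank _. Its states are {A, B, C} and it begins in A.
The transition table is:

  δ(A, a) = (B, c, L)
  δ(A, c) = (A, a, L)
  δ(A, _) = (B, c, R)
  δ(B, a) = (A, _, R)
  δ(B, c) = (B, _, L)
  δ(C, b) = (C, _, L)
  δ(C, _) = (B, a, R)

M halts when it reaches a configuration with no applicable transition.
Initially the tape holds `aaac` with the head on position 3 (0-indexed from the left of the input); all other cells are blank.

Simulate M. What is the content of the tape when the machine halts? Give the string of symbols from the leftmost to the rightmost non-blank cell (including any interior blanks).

A | aaa[c]   read c → write a, move L, go to A
A | aa[a]a   read a → write c, move L, go to B
B | a[a]ca   read a → write _, move R, go to A
A | a_[c]a   read c → write a, move L, go to A
A | a[_]aa   read _ → write c, move R, go to B
B | ac[a]a   read a → write _, move R, go to A
A | ac_[a]   read a → write c, move L, go to B
B | ac[_]c
The non-blank tape span at halt is ac_c.

ac_c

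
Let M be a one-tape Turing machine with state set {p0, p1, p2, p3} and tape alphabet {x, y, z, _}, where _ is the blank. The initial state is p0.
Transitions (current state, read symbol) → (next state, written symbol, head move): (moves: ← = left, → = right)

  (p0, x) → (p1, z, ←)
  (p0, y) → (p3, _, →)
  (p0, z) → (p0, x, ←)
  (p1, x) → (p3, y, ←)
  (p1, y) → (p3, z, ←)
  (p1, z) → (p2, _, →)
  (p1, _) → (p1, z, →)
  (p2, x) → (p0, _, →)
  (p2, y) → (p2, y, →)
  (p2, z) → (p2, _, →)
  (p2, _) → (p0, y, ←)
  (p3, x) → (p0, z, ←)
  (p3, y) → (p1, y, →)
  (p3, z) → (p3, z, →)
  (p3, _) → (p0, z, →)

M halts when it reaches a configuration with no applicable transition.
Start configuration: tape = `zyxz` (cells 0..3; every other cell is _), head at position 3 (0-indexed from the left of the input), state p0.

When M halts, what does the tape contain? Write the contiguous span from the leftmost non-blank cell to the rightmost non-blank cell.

xxxz

state=p0 head=3 tape=_zyx[z]   (p0,z)→(p0,x,←)
state=p0 head=2 tape=_zy[x]x   (p0,x)→(p1,z,←)
state=p1 head=1 tape=_z[y]zx   (p1,y)→(p3,z,←)
state=p3 head=0 tape=_[z]zzx   (p3,z)→(p3,z,→)
state=p3 head=1 tape=_z[z]zx   (p3,z)→(p3,z,→)
state=p3 head=2 tape=_zz[z]x   (p3,z)→(p3,z,→)
state=p3 head=3 tape=_zzz[x]   (p3,x)→(p0,z,←)
state=p0 head=2 tape=_zz[z]z   (p0,z)→(p0,x,←)
state=p0 head=1 tape=_z[z]xz   (p0,z)→(p0,x,←)
state=p0 head=0 tape=_[z]xxz   (p0,z)→(p0,x,←)
state=p0 head=-1 tape=[_]xxxz
The non-blank tape span at halt is xxxz.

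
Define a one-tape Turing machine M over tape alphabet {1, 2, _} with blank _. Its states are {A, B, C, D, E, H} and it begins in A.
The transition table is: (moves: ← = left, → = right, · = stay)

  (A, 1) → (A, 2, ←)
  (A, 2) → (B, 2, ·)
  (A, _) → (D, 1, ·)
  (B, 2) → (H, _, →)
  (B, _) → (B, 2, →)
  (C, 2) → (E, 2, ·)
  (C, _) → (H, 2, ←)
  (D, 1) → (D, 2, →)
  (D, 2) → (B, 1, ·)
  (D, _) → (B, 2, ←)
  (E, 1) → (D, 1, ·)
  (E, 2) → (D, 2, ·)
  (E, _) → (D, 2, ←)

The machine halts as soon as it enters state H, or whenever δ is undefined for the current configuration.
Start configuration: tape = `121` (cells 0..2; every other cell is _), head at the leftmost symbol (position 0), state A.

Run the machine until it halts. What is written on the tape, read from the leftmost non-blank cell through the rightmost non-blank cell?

A | _[1]21   read 1 → write 2, move ←, go to A
A | [_]221   read _ → write 1, move ·, go to D
D | [1]221   read 1 → write 2, move →, go to D
D | 2[2]21   read 2 → write 1, move ·, go to B
B | 2[1]21
The non-blank tape span at halt is 2121.

2121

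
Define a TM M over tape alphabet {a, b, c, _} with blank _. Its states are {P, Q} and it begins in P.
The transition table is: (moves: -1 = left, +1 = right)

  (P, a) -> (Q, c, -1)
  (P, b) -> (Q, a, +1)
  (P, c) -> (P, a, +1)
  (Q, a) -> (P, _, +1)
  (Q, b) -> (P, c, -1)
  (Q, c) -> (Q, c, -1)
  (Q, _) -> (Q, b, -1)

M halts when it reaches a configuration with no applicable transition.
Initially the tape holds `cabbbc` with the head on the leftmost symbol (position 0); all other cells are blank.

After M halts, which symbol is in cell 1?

_

state=P head=0 tape=[c]abbbc_   (P,c)→(P,a,+1)
state=P head=1 tape=a[a]bbbc_   (P,a)→(Q,c,-1)
state=Q head=0 tape=[a]cbbbc_   (Q,a)→(P,_,+1)
state=P head=1 tape=_[c]bbbc_   (P,c)→(P,a,+1)
state=P head=2 tape=_a[b]bbc_   (P,b)→(Q,a,+1)
state=Q head=3 tape=_aa[b]bc_   (Q,b)→(P,c,-1)
state=P head=2 tape=_a[a]cbc_   (P,a)→(Q,c,-1)
state=Q head=1 tape=_[a]ccbc_   (Q,a)→(P,_,+1)
state=P head=2 tape=__[c]cbc_   (P,c)→(P,a,+1)
state=P head=3 tape=__a[c]bc_   (P,c)→(P,a,+1)
state=P head=4 tape=__aa[b]c_   (P,b)→(Q,a,+1)
state=Q head=5 tape=__aaa[c]_   (Q,c)→(Q,c,-1)
state=Q head=4 tape=__aa[a]c_   (Q,a)→(P,_,+1)
state=P head=5 tape=__aa_[c]_   (P,c)→(P,a,+1)
state=P head=6 tape=__aa_a[_]
Cell 1 holds _ when M halts.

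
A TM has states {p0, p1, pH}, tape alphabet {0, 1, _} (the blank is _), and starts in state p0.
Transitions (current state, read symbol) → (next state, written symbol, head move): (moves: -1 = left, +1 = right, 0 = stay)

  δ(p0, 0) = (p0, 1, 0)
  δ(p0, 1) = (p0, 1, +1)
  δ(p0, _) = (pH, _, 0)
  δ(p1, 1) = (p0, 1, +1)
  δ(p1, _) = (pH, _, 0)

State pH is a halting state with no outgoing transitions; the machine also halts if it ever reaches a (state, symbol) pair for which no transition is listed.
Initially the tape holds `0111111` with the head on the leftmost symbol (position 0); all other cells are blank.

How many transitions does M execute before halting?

p0 | [0]111111_   read 0 → write 1, move 0, go to p0
p0 | [1]111111_   read 1 → write 1, move +1, go to p0
p0 | 1[1]11111_   read 1 → write 1, move +1, go to p0
p0 | 11[1]1111_   read 1 → write 1, move +1, go to p0
p0 | 111[1]111_   read 1 → write 1, move +1, go to p0
p0 | 1111[1]11_   read 1 → write 1, move +1, go to p0
p0 | 11111[1]1_   read 1 → write 1, move +1, go to p0
p0 | 111111[1]_   read 1 → write 1, move +1, go to p0
p0 | 1111111[_]   read _ → write _, move 0, go to pH
pH | 1111111[_]
M halts after 9 transitions.

9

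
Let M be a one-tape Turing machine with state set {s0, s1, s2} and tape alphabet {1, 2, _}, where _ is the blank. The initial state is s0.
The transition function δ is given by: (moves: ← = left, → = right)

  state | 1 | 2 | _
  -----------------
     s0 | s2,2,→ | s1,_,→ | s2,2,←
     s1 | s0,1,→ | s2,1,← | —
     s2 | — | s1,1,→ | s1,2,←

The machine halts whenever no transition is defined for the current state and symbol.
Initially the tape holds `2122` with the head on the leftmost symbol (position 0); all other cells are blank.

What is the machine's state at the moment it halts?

s2

state=s0 head=0 tape=[2]122_   (s0,2)→(s1,_,→)
state=s1 head=1 tape=_[1]22_   (s1,1)→(s0,1,→)
state=s0 head=2 tape=_1[2]2_   (s0,2)→(s1,_,→)
state=s1 head=3 tape=_1_[2]_   (s1,2)→(s2,1,←)
state=s2 head=2 tape=_1[_]1_   (s2,_)→(s1,2,←)
state=s1 head=1 tape=_[1]21_   (s1,1)→(s0,1,→)
state=s0 head=2 tape=_1[2]1_   (s0,2)→(s1,_,→)
state=s1 head=3 tape=_1_[1]_   (s1,1)→(s0,1,→)
state=s0 head=4 tape=_1_1[_]   (s0,_)→(s2,2,←)
state=s2 head=3 tape=_1_[1]2
No transition is defined for (s2, 1); M halts in state s2.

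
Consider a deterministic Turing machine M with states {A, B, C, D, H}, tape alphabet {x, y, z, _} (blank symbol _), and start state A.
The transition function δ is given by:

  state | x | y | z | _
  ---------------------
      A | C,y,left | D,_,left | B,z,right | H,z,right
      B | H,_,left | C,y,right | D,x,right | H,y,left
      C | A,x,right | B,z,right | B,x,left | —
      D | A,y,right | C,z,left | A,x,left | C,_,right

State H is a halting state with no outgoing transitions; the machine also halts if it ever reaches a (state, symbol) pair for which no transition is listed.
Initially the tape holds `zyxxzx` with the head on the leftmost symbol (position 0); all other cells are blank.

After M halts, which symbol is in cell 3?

z

A | [z]yxxzx   read z → write z, move right, go to B
B | z[y]xxzx   read y → write y, move right, go to C
C | zy[x]xzx   read x → write x, move right, go to A
A | zyx[x]zx   read x → write y, move left, go to C
C | zy[x]yzx   read x → write x, move right, go to A
A | zyx[y]zx   read y → write _, move left, go to D
D | zy[x]_zx   read x → write y, move right, go to A
A | zyy[_]zx   read _ → write z, move right, go to H
H | zyyz[z]x
Cell 3 holds z when M halts.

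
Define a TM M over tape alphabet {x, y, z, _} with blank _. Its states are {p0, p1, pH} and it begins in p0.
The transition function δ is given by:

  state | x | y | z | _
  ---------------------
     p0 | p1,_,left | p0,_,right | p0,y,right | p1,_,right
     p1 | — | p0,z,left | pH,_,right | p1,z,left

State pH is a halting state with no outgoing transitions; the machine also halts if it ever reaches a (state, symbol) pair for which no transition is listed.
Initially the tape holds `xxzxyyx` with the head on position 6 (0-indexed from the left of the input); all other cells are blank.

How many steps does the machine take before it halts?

10

p0 | xxzxyy[x]_   read x → write _, move left, go to p1
p1 | xxzxy[y]__   read y → write z, move left, go to p0
p0 | xxzx[y]z__   read y → write _, move right, go to p0
p0 | xxzx_[z]__   read z → write y, move right, go to p0
p0 | xxzx_y[_]_   read _ → write _, move right, go to p1
p1 | xxzx_y_[_]   read _ → write z, move left, go to p1
p1 | xxzx_y[_]z   read _ → write z, move left, go to p1
p1 | xxzx_[y]zz   read y → write z, move left, go to p0
p0 | xxzx[_]zzz   read _ → write _, move right, go to p1
p1 | xxzx_[z]zz   read z → write _, move right, go to pH
pH | xxzx__[z]z
M halts after 10 transitions.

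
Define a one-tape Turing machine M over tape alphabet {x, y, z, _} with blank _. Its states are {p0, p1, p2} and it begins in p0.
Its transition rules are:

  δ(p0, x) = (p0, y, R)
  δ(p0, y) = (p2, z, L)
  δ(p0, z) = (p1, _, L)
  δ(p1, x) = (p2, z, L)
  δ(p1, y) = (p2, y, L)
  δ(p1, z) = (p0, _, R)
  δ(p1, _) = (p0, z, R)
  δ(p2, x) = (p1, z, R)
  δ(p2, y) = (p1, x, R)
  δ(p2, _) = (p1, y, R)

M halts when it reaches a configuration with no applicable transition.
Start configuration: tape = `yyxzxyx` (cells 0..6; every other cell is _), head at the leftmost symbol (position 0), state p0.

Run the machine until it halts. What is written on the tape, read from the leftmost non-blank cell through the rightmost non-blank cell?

yyzy_xyx

state=p0 head=0 tape=_[y]yxzxyx   (p0,y)→(p2,z,L)
state=p2 head=-1 tape=[_]zyxzxyx   (p2,_)→(p1,y,R)
state=p1 head=0 tape=y[z]yxzxyx   (p1,z)→(p0,_,R)
state=p0 head=1 tape=y_[y]xzxyx   (p0,y)→(p2,z,L)
state=p2 head=0 tape=y[_]zxzxyx   (p2,_)→(p1,y,R)
state=p1 head=1 tape=yy[z]xzxyx   (p1,z)→(p0,_,R)
state=p0 head=2 tape=yy_[x]zxyx   (p0,x)→(p0,y,R)
state=p0 head=3 tape=yy_y[z]xyx   (p0,z)→(p1,_,L)
state=p1 head=2 tape=yy_[y]_xyx   (p1,y)→(p2,y,L)
state=p2 head=1 tape=yy[_]y_xyx   (p2,_)→(p1,y,R)
state=p1 head=2 tape=yyy[y]_xyx   (p1,y)→(p2,y,L)
state=p2 head=1 tape=yy[y]y_xyx   (p2,y)→(p1,x,R)
state=p1 head=2 tape=yyx[y]_xyx   (p1,y)→(p2,y,L)
state=p2 head=1 tape=yy[x]y_xyx   (p2,x)→(p1,z,R)
state=p1 head=2 tape=yyz[y]_xyx   (p1,y)→(p2,y,L)
state=p2 head=1 tape=yy[z]y_xyx
The non-blank tape span at halt is yyzy_xyx.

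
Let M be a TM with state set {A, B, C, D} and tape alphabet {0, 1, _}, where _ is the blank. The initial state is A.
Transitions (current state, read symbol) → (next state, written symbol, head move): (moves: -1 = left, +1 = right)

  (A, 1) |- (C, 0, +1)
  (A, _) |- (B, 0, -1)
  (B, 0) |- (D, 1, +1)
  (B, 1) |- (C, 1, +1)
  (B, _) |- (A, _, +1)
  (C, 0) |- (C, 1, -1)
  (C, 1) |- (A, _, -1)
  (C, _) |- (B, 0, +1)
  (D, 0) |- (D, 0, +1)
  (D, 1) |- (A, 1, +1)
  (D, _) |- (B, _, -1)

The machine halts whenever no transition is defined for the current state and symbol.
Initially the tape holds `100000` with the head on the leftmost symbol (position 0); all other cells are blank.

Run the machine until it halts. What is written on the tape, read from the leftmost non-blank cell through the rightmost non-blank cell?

state=A head=0 tape=_[1]00000___   (A,1)→(C,0,+1)
state=C head=1 tape=_0[0]0000___   (C,0)→(C,1,-1)
state=C head=0 tape=_[0]10000___   (C,0)→(C,1,-1)
state=C head=-1 tape=[_]110000___   (C,_)→(B,0,+1)
state=B head=0 tape=0[1]10000___   (B,1)→(C,1,+1)
state=C head=1 tape=01[1]0000___   (C,1)→(A,_,-1)
state=A head=0 tape=0[1]_0000___   (A,1)→(C,0,+1)
state=C head=1 tape=00[_]0000___   (C,_)→(B,0,+1)
state=B head=2 tape=000[0]000___   (B,0)→(D,1,+1)
state=D head=3 tape=0001[0]00___   (D,0)→(D,0,+1)
state=D head=4 tape=00010[0]0___   (D,0)→(D,0,+1)
state=D head=5 tape=000100[0]___   (D,0)→(D,0,+1)
state=D head=6 tape=0001000[_]__   (D,_)→(B,_,-1)
state=B head=5 tape=000100[0]___   (B,0)→(D,1,+1)
state=D head=6 tape=0001001[_]__   (D,_)→(B,_,-1)
state=B head=5 tape=000100[1]___   (B,1)→(C,1,+1)
state=C head=6 tape=0001001[_]__   (C,_)→(B,0,+1)
state=B head=7 tape=00010010[_]_   (B,_)→(A,_,+1)
state=A head=8 tape=00010010_[_]   (A,_)→(B,0,-1)
state=B head=7 tape=00010010[_]0   (B,_)→(A,_,+1)
state=A head=8 tape=00010010_[0]
The non-blank tape span at halt is 00010010_0.

00010010_0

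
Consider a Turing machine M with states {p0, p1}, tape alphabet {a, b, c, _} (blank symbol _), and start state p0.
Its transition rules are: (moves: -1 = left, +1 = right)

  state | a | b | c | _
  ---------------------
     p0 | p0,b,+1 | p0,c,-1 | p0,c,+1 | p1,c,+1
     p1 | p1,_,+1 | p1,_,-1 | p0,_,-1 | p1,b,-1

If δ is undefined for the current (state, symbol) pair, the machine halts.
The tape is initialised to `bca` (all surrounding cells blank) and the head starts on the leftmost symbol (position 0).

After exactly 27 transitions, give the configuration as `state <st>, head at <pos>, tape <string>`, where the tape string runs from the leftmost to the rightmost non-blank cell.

state=p0 head=0 tape=_[b]ca_   (p0,b)→(p0,c,-1)
state=p0 head=-1 tape=[_]cca_   (p0,_)→(p1,c,+1)
state=p1 head=0 tape=c[c]ca_   (p1,c)→(p0,_,-1)
state=p0 head=-1 tape=[c]_ca_   (p0,c)→(p0,c,+1)
state=p0 head=0 tape=c[_]ca_   (p0,_)→(p1,c,+1)
state=p1 head=1 tape=cc[c]a_   (p1,c)→(p0,_,-1)
state=p0 head=0 tape=c[c]_a_   (p0,c)→(p0,c,+1)
state=p0 head=1 tape=cc[_]a_   (p0,_)→(p1,c,+1)
state=p1 head=2 tape=ccc[a]_   (p1,a)→(p1,_,+1)
state=p1 head=3 tape=ccc_[_]   (p1,_)→(p1,b,-1)
state=p1 head=2 tape=ccc[_]b   (p1,_)→(p1,b,-1)
state=p1 head=1 tape=cc[c]bb   (p1,c)→(p0,_,-1)
state=p0 head=0 tape=c[c]_bb   (p0,c)→(p0,c,+1)
state=p0 head=1 tape=cc[_]bb   (p0,_)→(p1,c,+1)
state=p1 head=2 tape=ccc[b]b   (p1,b)→(p1,_,-1)
state=p1 head=1 tape=cc[c]_b   (p1,c)→(p0,_,-1)
state=p0 head=0 tape=c[c]__b   (p0,c)→(p0,c,+1)
state=p0 head=1 tape=cc[_]_b   (p0,_)→(p1,c,+1)
state=p1 head=2 tape=ccc[_]b   (p1,_)→(p1,b,-1)
state=p1 head=1 tape=cc[c]bb   (p1,c)→(p0,_,-1)
state=p0 head=0 tape=c[c]_bb   (p0,c)→(p0,c,+1)
state=p0 head=1 tape=cc[_]bb   (p0,_)→(p1,c,+1)
state=p1 head=2 tape=ccc[b]b   (p1,b)→(p1,_,-1)
state=p1 head=1 tape=cc[c]_b   (p1,c)→(p0,_,-1)
state=p0 head=0 tape=c[c]__b   (p0,c)→(p0,c,+1)
state=p0 head=1 tape=cc[_]_b   (p0,_)→(p1,c,+1)
state=p1 head=2 tape=ccc[_]b   (p1,_)→(p1,b,-1)
state=p1 head=1 tape=cc[c]bb
After 27 steps: state p1, head at 1, tape cccbb.

state p1, head at 1, tape cccbb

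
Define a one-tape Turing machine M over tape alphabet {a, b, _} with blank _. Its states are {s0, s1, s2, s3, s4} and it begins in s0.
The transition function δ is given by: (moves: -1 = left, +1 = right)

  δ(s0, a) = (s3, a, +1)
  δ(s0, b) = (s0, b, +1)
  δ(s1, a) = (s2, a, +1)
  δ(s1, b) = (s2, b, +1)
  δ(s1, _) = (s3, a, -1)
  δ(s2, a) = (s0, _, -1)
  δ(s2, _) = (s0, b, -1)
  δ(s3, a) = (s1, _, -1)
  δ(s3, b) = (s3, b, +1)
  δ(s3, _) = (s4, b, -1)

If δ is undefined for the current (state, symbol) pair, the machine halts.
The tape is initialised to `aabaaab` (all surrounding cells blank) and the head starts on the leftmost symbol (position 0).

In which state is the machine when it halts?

s4

state=s0 head=0 tape=[a]abaaab_   (s0,a)→(s3,a,+1)
state=s3 head=1 tape=a[a]baaab_   (s3,a)→(s1,_,-1)
state=s1 head=0 tape=[a]_baaab_   (s1,a)→(s2,a,+1)
state=s2 head=1 tape=a[_]baaab_   (s2,_)→(s0,b,-1)
state=s0 head=0 tape=[a]bbaaab_   (s0,a)→(s3,a,+1)
state=s3 head=1 tape=a[b]baaab_   (s3,b)→(s3,b,+1)
state=s3 head=2 tape=ab[b]aaab_   (s3,b)→(s3,b,+1)
state=s3 head=3 tape=abb[a]aab_   (s3,a)→(s1,_,-1)
state=s1 head=2 tape=ab[b]_aab_   (s1,b)→(s2,b,+1)
state=s2 head=3 tape=abb[_]aab_   (s2,_)→(s0,b,-1)
state=s0 head=2 tape=ab[b]baab_   (s0,b)→(s0,b,+1)
state=s0 head=3 tape=abb[b]aab_   (s0,b)→(s0,b,+1)
state=s0 head=4 tape=abbb[a]ab_   (s0,a)→(s3,a,+1)
state=s3 head=5 tape=abbba[a]b_   (s3,a)→(s1,_,-1)
state=s1 head=4 tape=abbb[a]_b_   (s1,a)→(s2,a,+1)
state=s2 head=5 tape=abbba[_]b_   (s2,_)→(s0,b,-1)
state=s0 head=4 tape=abbb[a]bb_   (s0,a)→(s3,a,+1)
state=s3 head=5 tape=abbba[b]b_   (s3,b)→(s3,b,+1)
state=s3 head=6 tape=abbbab[b]_   (s3,b)→(s3,b,+1)
state=s3 head=7 tape=abbbabb[_]   (s3,_)→(s4,b,-1)
state=s4 head=6 tape=abbbab[b]b
No transition is defined for (s4, b); M halts in state s4.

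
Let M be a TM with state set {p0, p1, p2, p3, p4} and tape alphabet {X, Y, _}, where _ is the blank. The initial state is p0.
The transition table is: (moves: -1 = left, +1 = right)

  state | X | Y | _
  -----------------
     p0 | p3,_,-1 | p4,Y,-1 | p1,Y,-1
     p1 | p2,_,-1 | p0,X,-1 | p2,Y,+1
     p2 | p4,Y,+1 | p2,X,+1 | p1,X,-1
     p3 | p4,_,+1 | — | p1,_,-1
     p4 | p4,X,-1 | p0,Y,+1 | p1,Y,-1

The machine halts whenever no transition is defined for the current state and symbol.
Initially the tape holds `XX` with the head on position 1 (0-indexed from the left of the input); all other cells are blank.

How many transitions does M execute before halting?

state=p0 head=1 tape=____X[X]_   (p0,X)→(p3,_,-1)
state=p3 head=0 tape=____[X]__   (p3,X)→(p4,_,+1)
state=p4 head=1 tape=_____[_]_   (p4,_)→(p1,Y,-1)
state=p1 head=0 tape=____[_]Y_   (p1,_)→(p2,Y,+1)
state=p2 head=1 tape=____Y[Y]_   (p2,Y)→(p2,X,+1)
state=p2 head=2 tape=____YX[_]   (p2,_)→(p1,X,-1)
state=p1 head=1 tape=____Y[X]X   (p1,X)→(p2,_,-1)
state=p2 head=0 tape=____[Y]_X   (p2,Y)→(p2,X,+1)
state=p2 head=1 tape=____X[_]X   (p2,_)→(p1,X,-1)
state=p1 head=0 tape=____[X]XX   (p1,X)→(p2,_,-1)
state=p2 head=-1 tape=___[_]_XX   (p2,_)→(p1,X,-1)
state=p1 head=-2 tape=__[_]X_XX   (p1,_)→(p2,Y,+1)
state=p2 head=-1 tape=__Y[X]_XX   (p2,X)→(p4,Y,+1)
state=p4 head=0 tape=__YY[_]XX   (p4,_)→(p1,Y,-1)
state=p1 head=-1 tape=__Y[Y]YXX   (p1,Y)→(p0,X,-1)
state=p0 head=-2 tape=__[Y]XYXX   (p0,Y)→(p4,Y,-1)
state=p4 head=-3 tape=_[_]YXYXX   (p4,_)→(p1,Y,-1)
state=p1 head=-4 tape=[_]YYXYXX   (p1,_)→(p2,Y,+1)
state=p2 head=-3 tape=Y[Y]YXYXX   (p2,Y)→(p2,X,+1)
state=p2 head=-2 tape=YX[Y]XYXX   (p2,Y)→(p2,X,+1)
state=p2 head=-1 tape=YXX[X]YXX   (p2,X)→(p4,Y,+1)
state=p4 head=0 tape=YXXY[Y]XX   (p4,Y)→(p0,Y,+1)
state=p0 head=1 tape=YXXYY[X]X   (p0,X)→(p3,_,-1)
state=p3 head=0 tape=YXXY[Y]_X
M halts after 23 transitions.

23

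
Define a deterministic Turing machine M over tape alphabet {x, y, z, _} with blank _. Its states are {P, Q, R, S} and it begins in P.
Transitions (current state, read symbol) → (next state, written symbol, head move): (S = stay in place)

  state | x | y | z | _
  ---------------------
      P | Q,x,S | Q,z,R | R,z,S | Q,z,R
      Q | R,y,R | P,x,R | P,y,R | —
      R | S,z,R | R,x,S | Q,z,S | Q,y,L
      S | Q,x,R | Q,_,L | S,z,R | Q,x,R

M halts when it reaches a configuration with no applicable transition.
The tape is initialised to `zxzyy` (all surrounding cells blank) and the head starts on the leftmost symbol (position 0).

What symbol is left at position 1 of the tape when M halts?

y

state=P head=0 tape=[z]xzyy__   (P,z)→(R,z,S)
state=R head=0 tape=[z]xzyy__   (R,z)→(Q,z,S)
state=Q head=0 tape=[z]xzyy__   (Q,z)→(P,y,R)
state=P head=1 tape=y[x]zyy__   (P,x)→(Q,x,S)
state=Q head=1 tape=y[x]zyy__   (Q,x)→(R,y,R)
state=R head=2 tape=yy[z]yy__   (R,z)→(Q,z,S)
state=Q head=2 tape=yy[z]yy__   (Q,z)→(P,y,R)
state=P head=3 tape=yyy[y]y__   (P,y)→(Q,z,R)
state=Q head=4 tape=yyyz[y]__   (Q,y)→(P,x,R)
state=P head=5 tape=yyyzx[_]_   (P,_)→(Q,z,R)
state=Q head=6 tape=yyyzxz[_]
Cell 1 holds y when M halts.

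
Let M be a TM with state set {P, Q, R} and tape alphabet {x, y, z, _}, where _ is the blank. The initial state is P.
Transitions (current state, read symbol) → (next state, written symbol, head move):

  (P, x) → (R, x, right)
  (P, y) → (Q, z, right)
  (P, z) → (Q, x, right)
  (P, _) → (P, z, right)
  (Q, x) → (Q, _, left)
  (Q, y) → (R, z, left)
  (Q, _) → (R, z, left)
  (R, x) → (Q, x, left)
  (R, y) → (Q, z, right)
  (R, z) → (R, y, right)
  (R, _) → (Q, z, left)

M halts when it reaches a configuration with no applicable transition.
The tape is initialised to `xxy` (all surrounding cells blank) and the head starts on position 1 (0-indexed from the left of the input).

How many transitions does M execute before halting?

P | x[x]y__   read x → write x, move right, go to R
R | xx[y]__   read y → write z, move right, go to Q
Q | xxz[_]_   read _ → write z, move left, go to R
R | xx[z]z_   read z → write y, move right, go to R
R | xxy[z]_   read z → write y, move right, go to R
R | xxyy[_]   read _ → write z, move left, go to Q
Q | xxy[y]z   read y → write z, move left, go to R
R | xx[y]zz   read y → write z, move right, go to Q
Q | xxz[z]z
M halts after 8 transitions.

8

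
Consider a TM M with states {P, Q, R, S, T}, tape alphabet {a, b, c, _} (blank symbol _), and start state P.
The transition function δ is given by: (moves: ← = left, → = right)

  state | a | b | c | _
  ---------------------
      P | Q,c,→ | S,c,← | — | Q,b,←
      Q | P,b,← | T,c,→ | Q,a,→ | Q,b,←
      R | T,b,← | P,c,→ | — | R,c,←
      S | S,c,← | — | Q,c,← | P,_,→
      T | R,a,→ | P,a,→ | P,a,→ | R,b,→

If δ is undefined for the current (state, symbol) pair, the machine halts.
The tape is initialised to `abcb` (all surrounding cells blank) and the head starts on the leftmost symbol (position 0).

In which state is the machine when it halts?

P | [a]bcb__   read a → write c, move →, go to Q
Q | c[b]cb__   read b → write c, move →, go to T
T | cc[c]b__   read c → write a, move →, go to P
P | cca[b]__   read b → write c, move ←, go to S
S | cc[a]c__   read a → write c, move ←, go to S
S | c[c]cc__   read c → write c, move ←, go to Q
Q | [c]ccc__   read c → write a, move →, go to Q
Q | a[c]cc__   read c → write a, move →, go to Q
Q | aa[c]c__   read c → write a, move →, go to Q
Q | aaa[c]__   read c → write a, move →, go to Q
Q | aaaa[_]_   read _ → write b, move ←, go to Q
Q | aaa[a]b_   read a → write b, move ←, go to P
P | aa[a]bb_   read a → write c, move →, go to Q
Q | aac[b]b_   read b → write c, move →, go to T
T | aacc[b]_   read b → write a, move →, go to P
P | aacca[_]   read _ → write b, move ←, go to Q
Q | aacc[a]b   read a → write b, move ←, go to P
P | aac[c]bb
No transition is defined for (P, c); M halts in state P.

P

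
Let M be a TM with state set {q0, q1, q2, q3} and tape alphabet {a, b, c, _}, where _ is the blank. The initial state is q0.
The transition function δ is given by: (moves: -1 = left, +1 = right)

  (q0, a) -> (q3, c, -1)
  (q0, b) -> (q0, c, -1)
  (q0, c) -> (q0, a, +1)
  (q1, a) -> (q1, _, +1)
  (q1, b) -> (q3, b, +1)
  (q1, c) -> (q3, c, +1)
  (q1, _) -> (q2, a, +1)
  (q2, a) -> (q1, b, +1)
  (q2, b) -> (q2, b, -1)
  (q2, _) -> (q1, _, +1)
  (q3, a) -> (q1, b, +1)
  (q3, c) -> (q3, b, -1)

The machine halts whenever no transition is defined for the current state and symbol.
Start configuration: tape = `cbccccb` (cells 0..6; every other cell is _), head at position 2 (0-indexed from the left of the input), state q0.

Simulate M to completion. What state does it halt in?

state=q0 head=2 tape=cb[c]cccb   (q0,c)→(q0,a,+1)
state=q0 head=3 tape=cba[c]ccb   (q0,c)→(q0,a,+1)
state=q0 head=4 tape=cbaa[c]cb   (q0,c)→(q0,a,+1)
state=q0 head=5 tape=cbaaa[c]b   (q0,c)→(q0,a,+1)
state=q0 head=6 tape=cbaaaa[b]   (q0,b)→(q0,c,-1)
state=q0 head=5 tape=cbaaa[a]c   (q0,a)→(q3,c,-1)
state=q3 head=4 tape=cbaa[a]cc   (q3,a)→(q1,b,+1)
state=q1 head=5 tape=cbaab[c]c   (q1,c)→(q3,c,+1)
state=q3 head=6 tape=cbaabc[c]   (q3,c)→(q3,b,-1)
state=q3 head=5 tape=cbaab[c]b   (q3,c)→(q3,b,-1)
state=q3 head=4 tape=cbaa[b]bb
No transition is defined for (q3, b); M halts in state q3.

q3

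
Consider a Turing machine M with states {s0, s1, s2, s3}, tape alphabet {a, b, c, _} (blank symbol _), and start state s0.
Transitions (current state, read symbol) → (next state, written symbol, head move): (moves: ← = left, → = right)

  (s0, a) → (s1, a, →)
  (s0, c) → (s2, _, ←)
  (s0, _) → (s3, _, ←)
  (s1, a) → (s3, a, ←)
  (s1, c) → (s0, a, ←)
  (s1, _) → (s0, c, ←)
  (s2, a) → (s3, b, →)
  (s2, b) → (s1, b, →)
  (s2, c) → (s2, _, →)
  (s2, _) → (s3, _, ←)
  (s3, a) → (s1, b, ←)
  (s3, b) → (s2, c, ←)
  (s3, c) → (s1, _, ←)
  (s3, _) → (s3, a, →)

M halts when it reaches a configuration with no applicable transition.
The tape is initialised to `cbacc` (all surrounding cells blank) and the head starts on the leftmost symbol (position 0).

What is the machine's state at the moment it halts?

state=s0 head=0 tape=__[c]bacc   (s0,c)→(s2,_,←)
state=s2 head=-1 tape=_[_]_bacc   (s2,_)→(s3,_,←)
state=s3 head=-2 tape=[_]__bacc   (s3,_)→(s3,a,→)
state=s3 head=-1 tape=a[_]_bacc   (s3,_)→(s3,a,→)
state=s3 head=0 tape=aa[_]bacc   (s3,_)→(s3,a,→)
state=s3 head=1 tape=aaa[b]acc   (s3,b)→(s2,c,←)
state=s2 head=0 tape=aa[a]cacc   (s2,a)→(s3,b,→)
state=s3 head=1 tape=aab[c]acc   (s3,c)→(s1,_,←)
state=s1 head=0 tape=aa[b]_acc
No transition is defined for (s1, b); M halts in state s1.

s1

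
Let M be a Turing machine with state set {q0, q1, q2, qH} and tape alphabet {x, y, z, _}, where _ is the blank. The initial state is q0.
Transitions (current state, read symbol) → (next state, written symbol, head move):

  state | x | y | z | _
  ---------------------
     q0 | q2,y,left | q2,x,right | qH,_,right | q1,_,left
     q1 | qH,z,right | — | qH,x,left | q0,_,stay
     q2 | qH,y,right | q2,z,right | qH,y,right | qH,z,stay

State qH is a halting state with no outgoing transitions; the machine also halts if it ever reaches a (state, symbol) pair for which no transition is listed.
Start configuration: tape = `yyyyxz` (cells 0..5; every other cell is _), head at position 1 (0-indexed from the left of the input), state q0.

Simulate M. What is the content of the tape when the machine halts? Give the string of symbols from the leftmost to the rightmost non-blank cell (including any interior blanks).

q0 | y[y]yyxz   read y → write x, move right, go to q2
q2 | yx[y]yxz   read y → write z, move right, go to q2
q2 | yxz[y]xz   read y → write z, move right, go to q2
q2 | yxzz[x]z   read x → write y, move right, go to qH
qH | yxzzy[z]
The non-blank tape span at halt is yxzzyz.

yxzzyz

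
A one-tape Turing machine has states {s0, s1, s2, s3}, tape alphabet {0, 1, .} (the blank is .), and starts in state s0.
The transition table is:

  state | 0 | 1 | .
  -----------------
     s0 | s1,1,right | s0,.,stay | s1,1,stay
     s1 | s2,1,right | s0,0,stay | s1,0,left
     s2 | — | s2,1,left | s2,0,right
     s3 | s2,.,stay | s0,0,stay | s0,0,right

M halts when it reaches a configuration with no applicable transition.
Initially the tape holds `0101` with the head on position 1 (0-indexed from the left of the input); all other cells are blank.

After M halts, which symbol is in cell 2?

state=s0 head=1 tape=0[1]01   (s0,1)→(s0,.,stay)
state=s0 head=1 tape=0[.]01   (s0,.)→(s1,1,stay)
state=s1 head=1 tape=0[1]01   (s1,1)→(s0,0,stay)
state=s0 head=1 tape=0[0]01   (s0,0)→(s1,1,right)
state=s1 head=2 tape=01[0]1   (s1,0)→(s2,1,right)
state=s2 head=3 tape=011[1]   (s2,1)→(s2,1,left)
state=s2 head=2 tape=01[1]1   (s2,1)→(s2,1,left)
state=s2 head=1 tape=0[1]11   (s2,1)→(s2,1,left)
state=s2 head=0 tape=[0]111
Cell 2 holds 1 when M halts.

1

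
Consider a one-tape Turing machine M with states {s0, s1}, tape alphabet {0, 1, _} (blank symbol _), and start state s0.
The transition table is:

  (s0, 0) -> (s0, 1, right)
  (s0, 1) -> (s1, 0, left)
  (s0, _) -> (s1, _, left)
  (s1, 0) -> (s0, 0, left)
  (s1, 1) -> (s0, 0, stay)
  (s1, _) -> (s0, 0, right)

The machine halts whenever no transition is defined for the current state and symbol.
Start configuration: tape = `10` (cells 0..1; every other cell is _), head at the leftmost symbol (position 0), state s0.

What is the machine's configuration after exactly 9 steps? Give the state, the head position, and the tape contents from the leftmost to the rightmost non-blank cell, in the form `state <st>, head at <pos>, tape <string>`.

state=s0 head=0 tape=_[1]0_   (s0,1)→(s1,0,left)
state=s1 head=-1 tape=[_]00_   (s1,_)→(s0,0,right)
state=s0 head=0 tape=0[0]0_   (s0,0)→(s0,1,right)
state=s0 head=1 tape=01[0]_   (s0,0)→(s0,1,right)
state=s0 head=2 tape=011[_]   (s0,_)→(s1,_,left)
state=s1 head=1 tape=01[1]_   (s1,1)→(s0,0,stay)
state=s0 head=1 tape=01[0]_   (s0,0)→(s0,1,right)
state=s0 head=2 tape=011[_]   (s0,_)→(s1,_,left)
state=s1 head=1 tape=01[1]_   (s1,1)→(s0,0,stay)
state=s0 head=1 tape=01[0]_
After 9 steps: state s0, head at 1, tape 010.

state s0, head at 1, tape 010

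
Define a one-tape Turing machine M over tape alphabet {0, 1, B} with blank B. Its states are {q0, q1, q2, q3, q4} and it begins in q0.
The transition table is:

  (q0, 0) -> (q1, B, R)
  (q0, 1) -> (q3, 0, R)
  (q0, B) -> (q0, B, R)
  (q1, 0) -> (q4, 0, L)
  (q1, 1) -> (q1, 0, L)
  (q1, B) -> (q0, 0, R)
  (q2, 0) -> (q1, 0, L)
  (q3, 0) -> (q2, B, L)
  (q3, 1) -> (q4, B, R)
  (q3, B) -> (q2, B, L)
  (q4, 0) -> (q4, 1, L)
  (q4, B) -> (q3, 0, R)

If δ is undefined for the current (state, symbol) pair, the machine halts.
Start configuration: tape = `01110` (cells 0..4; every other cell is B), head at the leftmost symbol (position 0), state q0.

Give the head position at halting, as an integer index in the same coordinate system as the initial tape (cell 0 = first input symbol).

1

q0 | B[0]1110   read 0 → write B, move R, go to q1
q1 | BB[1]110   read 1 → write 0, move L, go to q1
q1 | B[B]0110   read B → write 0, move R, go to q0
q0 | B0[0]110   read 0 → write B, move R, go to q1
q1 | B0B[1]10   read 1 → write 0, move L, go to q1
q1 | B0[B]010   read B → write 0, move R, go to q0
q0 | B00[0]10   read 0 → write B, move R, go to q1
q1 | B00B[1]0   read 1 → write 0, move L, go to q1
q1 | B00[B]00   read B → write 0, move R, go to q0
q0 | B000[0]0   read 0 → write B, move R, go to q1
q1 | B000B[0]   read 0 → write 0, move L, go to q4
q4 | B000[B]0   read B → write 0, move R, go to q3
q3 | B0000[0]   read 0 → write B, move L, go to q2
q2 | B000[0]B   read 0 → write 0, move L, go to q1
q1 | B00[0]0B   read 0 → write 0, move L, go to q4
q4 | B0[0]00B   read 0 → write 1, move L, go to q4
q4 | B[0]100B   read 0 → write 1, move L, go to q4
q4 | [B]1100B   read B → write 0, move R, go to q3
q3 | 0[1]100B   read 1 → write B, move R, go to q4
q4 | 0B[1]00B
At halt the head is at cell 1.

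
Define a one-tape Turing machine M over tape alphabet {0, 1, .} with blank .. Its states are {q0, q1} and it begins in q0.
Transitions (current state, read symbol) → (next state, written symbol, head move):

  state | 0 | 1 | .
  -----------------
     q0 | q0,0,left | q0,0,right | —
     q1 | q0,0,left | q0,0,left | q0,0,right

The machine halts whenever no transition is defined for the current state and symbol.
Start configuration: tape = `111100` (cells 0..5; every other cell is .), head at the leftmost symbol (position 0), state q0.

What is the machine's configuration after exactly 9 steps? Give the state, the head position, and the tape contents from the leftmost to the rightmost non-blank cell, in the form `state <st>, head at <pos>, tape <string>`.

state q0, head at -1, tape 000000

state=q0 head=0 tape=.[1]11100   (q0,1)→(q0,0,right)
state=q0 head=1 tape=.0[1]1100   (q0,1)→(q0,0,right)
state=q0 head=2 tape=.00[1]100   (q0,1)→(q0,0,right)
state=q0 head=3 tape=.000[1]00   (q0,1)→(q0,0,right)
state=q0 head=4 tape=.0000[0]0   (q0,0)→(q0,0,left)
state=q0 head=3 tape=.000[0]00   (q0,0)→(q0,0,left)
state=q0 head=2 tape=.00[0]000   (q0,0)→(q0,0,left)
state=q0 head=1 tape=.0[0]0000   (q0,0)→(q0,0,left)
state=q0 head=0 tape=.[0]00000   (q0,0)→(q0,0,left)
state=q0 head=-1 tape=[.]000000
After 9 steps: state q0, head at -1, tape 000000.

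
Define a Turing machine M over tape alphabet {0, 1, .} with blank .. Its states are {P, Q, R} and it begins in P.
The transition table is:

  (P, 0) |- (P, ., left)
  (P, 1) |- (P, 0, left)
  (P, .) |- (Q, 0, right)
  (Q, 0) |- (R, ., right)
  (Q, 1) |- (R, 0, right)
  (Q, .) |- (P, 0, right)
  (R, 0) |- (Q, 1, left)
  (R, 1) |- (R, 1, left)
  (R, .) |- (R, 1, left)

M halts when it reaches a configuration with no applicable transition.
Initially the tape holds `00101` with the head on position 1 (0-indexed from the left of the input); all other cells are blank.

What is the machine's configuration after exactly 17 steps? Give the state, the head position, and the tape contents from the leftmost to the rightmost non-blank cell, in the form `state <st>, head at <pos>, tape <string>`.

state P, head at -2, tape 0011111

state=P head=1 tape=..0[0]101   (P,0)→(P,.,left)
state=P head=0 tape=..[0].101   (P,0)→(P,.,left)
state=P head=-1 tape=.[.]..101   (P,.)→(Q,0,right)
state=Q head=0 tape=.0[.].101   (Q,.)→(P,0,right)
state=P head=1 tape=.00[.]101   (P,.)→(Q,0,right)
state=Q head=2 tape=.000[1]01   (Q,1)→(R,0,right)
state=R head=3 tape=.0000[0]1   (R,0)→(Q,1,left)
state=Q head=2 tape=.000[0]11   (Q,0)→(R,.,right)
state=R head=3 tape=.000.[1]1   (R,1)→(R,1,left)
state=R head=2 tape=.000[.]11   (R,.)→(R,1,left)
state=R head=1 tape=.00[0]111   (R,0)→(Q,1,left)
state=Q head=0 tape=.0[0]1111   (Q,0)→(R,.,right)
state=R head=1 tape=.0.[1]111   (R,1)→(R,1,left)
state=R head=0 tape=.0[.]1111   (R,.)→(R,1,left)
state=R head=-1 tape=.[0]11111   (R,0)→(Q,1,left)
state=Q head=-2 tape=[.]111111   (Q,.)→(P,0,right)
state=P head=-1 tape=0[1]11111   (P,1)→(P,0,left)
state=P head=-2 tape=[0]011111
After 17 steps: state P, head at -2, tape 0011111.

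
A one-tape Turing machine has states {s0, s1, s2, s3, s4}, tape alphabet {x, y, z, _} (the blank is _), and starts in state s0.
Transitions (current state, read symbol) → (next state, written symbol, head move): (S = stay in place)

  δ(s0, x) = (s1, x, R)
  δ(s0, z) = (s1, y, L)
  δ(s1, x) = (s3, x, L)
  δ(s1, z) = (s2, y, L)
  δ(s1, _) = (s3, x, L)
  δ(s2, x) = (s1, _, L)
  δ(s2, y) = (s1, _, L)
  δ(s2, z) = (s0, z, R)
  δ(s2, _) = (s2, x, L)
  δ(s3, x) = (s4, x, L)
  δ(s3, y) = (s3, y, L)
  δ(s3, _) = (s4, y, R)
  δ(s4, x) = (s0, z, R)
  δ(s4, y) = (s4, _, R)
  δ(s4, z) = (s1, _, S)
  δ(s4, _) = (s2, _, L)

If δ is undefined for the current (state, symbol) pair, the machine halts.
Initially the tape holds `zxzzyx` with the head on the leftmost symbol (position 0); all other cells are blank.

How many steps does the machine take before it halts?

state=s0 head=0 tape=__[z]xzzyx   (s0,z)→(s1,y,L)
state=s1 head=-1 tape=_[_]yxzzyx   (s1,_)→(s3,x,L)
state=s3 head=-2 tape=[_]xyxzzyx   (s3,_)→(s4,y,R)
state=s4 head=-1 tape=y[x]yxzzyx   (s4,x)→(s0,z,R)
state=s0 head=0 tape=yz[y]xzzyx
M halts after 4 transitions.

4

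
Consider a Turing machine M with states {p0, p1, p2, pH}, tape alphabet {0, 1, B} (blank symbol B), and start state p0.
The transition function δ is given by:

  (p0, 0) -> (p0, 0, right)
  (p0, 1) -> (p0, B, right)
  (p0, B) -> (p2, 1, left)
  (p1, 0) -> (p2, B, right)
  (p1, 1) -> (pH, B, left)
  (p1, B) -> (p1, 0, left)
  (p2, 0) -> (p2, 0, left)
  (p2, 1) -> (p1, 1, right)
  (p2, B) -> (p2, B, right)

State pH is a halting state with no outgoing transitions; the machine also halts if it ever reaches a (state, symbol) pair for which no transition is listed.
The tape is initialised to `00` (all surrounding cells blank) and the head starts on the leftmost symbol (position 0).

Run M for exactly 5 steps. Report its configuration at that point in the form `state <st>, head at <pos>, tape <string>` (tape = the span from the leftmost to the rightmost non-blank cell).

state p2, head at -1, tape 001

p0 | B[0]0B   read 0 → write 0, move right, go to p0
p0 | B0[0]B   read 0 → write 0, move right, go to p0
p0 | B00[B]   read B → write 1, move left, go to p2
p2 | B0[0]1   read 0 → write 0, move left, go to p2
p2 | B[0]01   read 0 → write 0, move left, go to p2
p2 | [B]001
After 5 steps: state p2, head at -1, tape 001.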